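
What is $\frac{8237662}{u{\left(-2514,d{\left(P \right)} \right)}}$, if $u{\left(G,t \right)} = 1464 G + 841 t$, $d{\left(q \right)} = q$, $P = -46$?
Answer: $- \frac{4118831}{1859591} \approx -2.2149$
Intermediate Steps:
$u{\left(G,t \right)} = 841 t + 1464 G$
$\frac{8237662}{u{\left(-2514,d{\left(P \right)} \right)}} = \frac{8237662}{841 \left(-46\right) + 1464 \left(-2514\right)} = \frac{8237662}{-38686 - 3680496} = \frac{8237662}{-3719182} = 8237662 \left(- \frac{1}{3719182}\right) = - \frac{4118831}{1859591}$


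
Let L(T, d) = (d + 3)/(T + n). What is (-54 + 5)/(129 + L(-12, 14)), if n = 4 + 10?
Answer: -98/275 ≈ -0.35636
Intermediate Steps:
n = 14
L(T, d) = (3 + d)/(14 + T) (L(T, d) = (d + 3)/(T + 14) = (3 + d)/(14 + T))
(-54 + 5)/(129 + L(-12, 14)) = (-54 + 5)/(129 + (3 + 14)/(14 - 12)) = -49/(129 + 17/2) = -49/275/2 = -49*2/275 = -98/275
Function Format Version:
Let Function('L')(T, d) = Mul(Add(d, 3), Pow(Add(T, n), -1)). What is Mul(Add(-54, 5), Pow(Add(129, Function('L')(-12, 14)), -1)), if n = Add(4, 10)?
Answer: Rational(-98, 275) ≈ -0.35636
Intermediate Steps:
n = 14
Function('L')(T, d) = Mul(Pow(Add(14, T), -1), Add(3, d)) (Function('L')(T, d) = Mul(Add(d, 3), Pow(Add(T, 14), -1)) = Mul(Add(3, d), Pow(Add(14, T), -1)) = Mul(Pow(Add(14, T), -1), Add(3, d)))
Mul(Add(-54, 5), Pow(Add(129, Function('L')(-12, 14)), -1)) = Mul(Add(-54, 5), Pow(Add(129, Mul(Pow(Add(14, -12), -1), Add(3, 14))), -1)) = Mul(-49, Pow(Add(129, Mul(Pow(2, -1), 17)), -1)) = Mul(-49, Pow(Add(129, Mul(Rational(1, 2), 17)), -1)) = Mul(-49, Pow(Add(129, Rational(17, 2)), -1)) = Mul(-49, Pow(Rational(275, 2), -1)) = Mul(-49, Rational(2, 275)) = Rational(-98, 275)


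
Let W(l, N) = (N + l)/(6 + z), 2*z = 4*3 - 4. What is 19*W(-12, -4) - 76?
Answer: -532/5 ≈ -106.40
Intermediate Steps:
z = 4 (z = (4*3 - 4)/2 = (12 - 4)/2 = (1/2)*8 = 4)
W(l, N) = N/10 + l/10 (W(l, N) = (N + l)/(6 + 4) = (N + l)/10 = (N + l)*(1/10) = N/10 + l/10)
19*W(-12, -4) - 76 = 19*((1/10)*(-4) + (1/10)*(-12)) - 76 = 19*(-2/5 - 6/5) - 76 = 19*(-8/5) - 76 = -152/5 - 76 = -532/5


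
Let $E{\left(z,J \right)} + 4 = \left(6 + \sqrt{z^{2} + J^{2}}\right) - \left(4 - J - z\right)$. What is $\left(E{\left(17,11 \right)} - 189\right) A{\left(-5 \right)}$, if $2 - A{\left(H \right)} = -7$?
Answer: $-1467 + 9 \sqrt{410} \approx -1284.8$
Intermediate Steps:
$A{\left(H \right)} = 9$ ($A{\left(H \right)} = 2 - -7 = 2 + 7 = 9$)
$E{\left(z,J \right)} = -2 + J + z + \sqrt{J^{2} + z^{2}}$ ($E{\left(z,J \right)} = -4 - \left(-2 - J - z - \sqrt{z^{2} + J^{2}}\right) = -4 - \left(-2 - J - z - \sqrt{J^{2} + z^{2}}\right) = -4 + \left(\left(6 + \sqrt{J^{2} + z^{2}}\right) + \left(-4 + J + z\right)\right) = -4 + \left(2 + J + z + \sqrt{J^{2} + z^{2}}\right) = -2 + J + z + \sqrt{J^{2} + z^{2}}$)
$\left(E{\left(17,11 \right)} - 189\right) A{\left(-5 \right)} = \left(\left(-2 + 11 + 17 + \sqrt{11^{2} + 17^{2}}\right) - 189\right) 9 = \left(\left(-2 + 11 + 17 + \sqrt{121 + 289}\right) - 189\right) 9 = \left(\left(-2 + 11 + 17 + \sqrt{410}\right) - 189\right) 9 = \left(\left(26 + \sqrt{410}\right) - 189\right) 9 = \left(-163 + \sqrt{410}\right) 9 = -1467 + 9 \sqrt{410}$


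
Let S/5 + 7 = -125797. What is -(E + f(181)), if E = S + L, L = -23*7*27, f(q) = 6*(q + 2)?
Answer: 632269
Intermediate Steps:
S = -629020 (S = -35 + 5*(-125797) = -35 - 628985 = -629020)
f(q) = 12 + 6*q (f(q) = 6*(2 + q) = 12 + 6*q)
L = -4347 (L = -161*27 = -4347)
E = -633367 (E = -629020 - 4347 = -633367)
-(E + f(181)) = -(-633367 + (12 + 6*181)) = -(-633367 + (12 + 1086)) = -(-633367 + 1098) = -1*(-632269) = 632269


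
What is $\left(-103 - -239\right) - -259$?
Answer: $395$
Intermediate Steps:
$\left(-103 - -239\right) - -259 = \left(-103 + 239\right) + 259 = 136 + 259 = 395$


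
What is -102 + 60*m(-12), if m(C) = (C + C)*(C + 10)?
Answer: 2778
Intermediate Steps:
m(C) = 2*C*(10 + C) (m(C) = (2*C)*(10 + C) = 2*C*(10 + C))
-102 + 60*m(-12) = -102 + 60*(2*(-12)*(10 - 12)) = -102 + 60*(2*(-12)*(-2)) = -102 + 60*48 = -102 + 2880 = 2778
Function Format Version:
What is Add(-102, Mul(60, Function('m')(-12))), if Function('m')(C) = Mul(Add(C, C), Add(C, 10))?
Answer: 2778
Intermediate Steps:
Function('m')(C) = Mul(2, C, Add(10, C)) (Function('m')(C) = Mul(Mul(2, C), Add(10, C)) = Mul(2, C, Add(10, C)))
Add(-102, Mul(60, Function('m')(-12))) = Add(-102, Mul(60, Mul(2, -12, Add(10, -12)))) = Add(-102, Mul(60, Mul(2, -12, -2))) = Add(-102, Mul(60, 48)) = Add(-102, 2880) = 2778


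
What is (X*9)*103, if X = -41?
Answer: -38007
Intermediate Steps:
(X*9)*103 = -41*9*103 = -369*103 = -38007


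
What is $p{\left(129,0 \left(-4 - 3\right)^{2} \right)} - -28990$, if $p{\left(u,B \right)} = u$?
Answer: $29119$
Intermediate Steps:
$p{\left(129,0 \left(-4 - 3\right)^{2} \right)} - -28990 = 129 - -28990 = 129 + 28990 = 29119$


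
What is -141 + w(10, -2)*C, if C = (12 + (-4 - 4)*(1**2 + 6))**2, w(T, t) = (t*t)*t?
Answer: -15629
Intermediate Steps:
w(T, t) = t**3 (w(T, t) = t**2*t = t**3)
C = 1936 (C = (12 - 8*(1 + 6))**2 = (12 - 8*7)**2 = (12 - 56)**2 = (-44)**2 = 1936)
-141 + w(10, -2)*C = -141 + (-2)**3*1936 = -141 - 8*1936 = -141 - 15488 = -15629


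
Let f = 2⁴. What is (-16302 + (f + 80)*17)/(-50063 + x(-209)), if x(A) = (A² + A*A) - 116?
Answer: -14670/37183 ≈ -0.39454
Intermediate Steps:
f = 16
x(A) = -116 + 2*A² (x(A) = (A² + A²) - 116 = 2*A² - 116 = -116 + 2*A²)
(-16302 + (f + 80)*17)/(-50063 + x(-209)) = (-16302 + (16 + 80)*17)/(-50063 + (-116 + 2*(-209)²)) = (-16302 + 96*17)/(-50063 + (-116 + 2*43681)) = (-16302 + 1632)/(-50063 + (-116 + 87362)) = -14670/(-50063 + 87246) = -14670/37183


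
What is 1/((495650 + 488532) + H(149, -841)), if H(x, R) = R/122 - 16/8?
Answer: 122/120069119 ≈ 1.0161e-6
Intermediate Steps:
H(x, R) = -2 + R/122 (H(x, R) = R*(1/122) - 16*⅛ = R/122 - 2 = -2 + R/122)
1/((495650 + 488532) + H(149, -841)) = 1/((495650 + 488532) + (-2 + (1/122)*(-841))) = 1/(984182 + (-2 - 841/122)) = 1/(984182 - 1085/122) = 1/(120069119/122) = 122/120069119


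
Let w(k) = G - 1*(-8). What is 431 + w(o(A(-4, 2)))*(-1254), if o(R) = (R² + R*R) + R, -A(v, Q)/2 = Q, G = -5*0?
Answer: -9601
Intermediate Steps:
G = 0
A(v, Q) = -2*Q
o(R) = R + 2*R² (o(R) = (R² + R²) + R = 2*R² + R = R + 2*R²)
w(k) = 8 (w(k) = 0 - 1*(-8) = 0 + 8 = 8)
431 + w(o(A(-4, 2)))*(-1254) = 431 + 8*(-1254) = 431 - 10032 = -9601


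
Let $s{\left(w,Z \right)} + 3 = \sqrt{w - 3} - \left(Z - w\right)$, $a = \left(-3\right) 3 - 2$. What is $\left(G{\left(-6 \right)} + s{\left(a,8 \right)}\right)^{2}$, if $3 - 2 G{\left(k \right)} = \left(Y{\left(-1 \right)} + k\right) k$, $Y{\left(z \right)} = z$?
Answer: $\frac{6833}{4} - 83 i \sqrt{14} \approx 1708.3 - 310.56 i$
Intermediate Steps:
$a = -11$ ($a = -9 - 2 = -11$)
$G{\left(k \right)} = \frac{3}{2} - \frac{k \left(-1 + k\right)}{2}$ ($G{\left(k \right)} = \frac{3}{2} - \frac{\left(-1 + k\right) k}{2} = \frac{3}{2} - \frac{k \left(-1 + k\right)}{2}$)
$s{\left(w,Z \right)} = -3 + w + \sqrt{-3 + w} - Z$ ($s{\left(w,Z \right)} = -3 - \left(Z - w - \sqrt{w - 3}\right) = -3 - \left(Z - w - \sqrt{-3 + w}\right) = -3 + \left(w + \sqrt{-3 + w} - Z\right) = -3 + w + \sqrt{-3 + w} - Z$)
$\left(G{\left(-6 \right)} + s{\left(a,8 \right)}\right)^{2} = \left(\left(\frac{3}{2} + \frac{1}{2} \left(-6\right) - \frac{\left(-6\right)^{2}}{2}\right) - \left(22 - \sqrt{-3 - 11}\right)\right)^{2} = \left(\left(\frac{3}{2} - 3 - 18\right) - \left(22 - i \sqrt{14}\right)\right)^{2} = \left(- \frac{39}{2} - \left(22 - i \sqrt{14}\right)\right)^{2} = \left(- \frac{83}{2} + i \sqrt{14}\right)^{2}$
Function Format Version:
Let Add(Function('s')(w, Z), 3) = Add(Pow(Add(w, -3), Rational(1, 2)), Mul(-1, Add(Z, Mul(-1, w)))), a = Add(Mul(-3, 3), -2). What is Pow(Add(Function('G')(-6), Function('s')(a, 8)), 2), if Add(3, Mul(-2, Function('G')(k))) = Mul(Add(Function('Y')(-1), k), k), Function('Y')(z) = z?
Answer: Add(Rational(6833, 4), Mul(-83, I, Pow(14, Rational(1, 2)))) ≈ Add(1708.3, Mul(-310.56, I))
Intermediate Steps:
a = -11 (a = Add(-9, -2) = -11)
Function('G')(k) = Add(Rational(3, 2), Mul(Rational(-1, 2), k, Add(-1, k))) (Function('G')(k) = Add(Rational(3, 2), Mul(Rational(-1, 2), Mul(Add(-1, k), k))) = Add(Rational(3, 2), Mul(Rational(-1, 2), Mul(k, Add(-1, k)))) = Add(Rational(3, 2), Mul(Rational(-1, 2), k, Add(-1, k))))
Function('s')(w, Z) = Add(-3, w, Pow(Add(-3, w), Rational(1, 2)), Mul(-1, Z)) (Function('s')(w, Z) = Add(-3, Add(Pow(Add(w, -3), Rational(1, 2)), Mul(-1, Add(Z, Mul(-1, w))))) = Add(-3, Add(Pow(Add(-3, w), Rational(1, 2)), Add(w, Mul(-1, Z)))) = Add(-3, Add(w, Pow(Add(-3, w), Rational(1, 2)), Mul(-1, Z))) = Add(-3, w, Pow(Add(-3, w), Rational(1, 2)), Mul(-1, Z)))
Pow(Add(Function('G')(-6), Function('s')(a, 8)), 2) = Pow(Add(Add(Rational(3, 2), Mul(Rational(1, 2), -6), Mul(Rational(-1, 2), Pow(-6, 2))), Add(-3, -11, Pow(Add(-3, -11), Rational(1, 2)), Mul(-1, 8))), 2) = Pow(Add(Add(Rational(3, 2), -3, Mul(Rational(-1, 2), 36)), Add(-3, -11, Pow(-14, Rational(1, 2)), -8)), 2) = Pow(Add(Add(Rational(3, 2), -3, -18), Add(-3, -11, Mul(I, Pow(14, Rational(1, 2))), -8)), 2) = Pow(Add(Rational(-39, 2), Add(-22, Mul(I, Pow(14, Rational(1, 2))))), 2) = Pow(Add(Rational(-83, 2), Mul(I, Pow(14, Rational(1, 2)))), 2)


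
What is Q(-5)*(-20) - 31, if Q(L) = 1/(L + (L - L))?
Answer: -27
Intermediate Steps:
Q(L) = 1/L (Q(L) = 1/(L + 0) = 1/L)
Q(-5)*(-20) - 31 = -20/(-5) - 31 = -⅕*(-20) - 31 = 4 - 31 = -27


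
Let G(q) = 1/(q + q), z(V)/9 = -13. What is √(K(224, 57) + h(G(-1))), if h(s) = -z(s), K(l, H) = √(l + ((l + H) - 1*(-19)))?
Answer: √(117 + 2*√131) ≈ 11.828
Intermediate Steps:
z(V) = -117 (z(V) = 9*(-13) = -117)
K(l, H) = √(19 + H + 2*l) (K(l, H) = √(l + ((H + l) + 19)) = √(l + (19 + H + l)) = √(19 + H + 2*l))
G(q) = 1/(2*q)
h(s) = 117 (h(s) = -1*(-117) = 117)
√(K(224, 57) + h(G(-1))) = √(√(19 + 57 + 2*224) + 117) = √(√(19 + 57 + 448) + 117) = √(√524 + 117) = √(2*√131 + 117) = √(117 + 2*√131)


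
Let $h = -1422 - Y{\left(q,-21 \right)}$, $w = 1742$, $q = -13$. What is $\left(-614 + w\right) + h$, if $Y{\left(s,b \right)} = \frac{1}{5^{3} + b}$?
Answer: $- \frac{30577}{104} \approx -294.01$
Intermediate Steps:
$Y{\left(s,b \right)} = \frac{1}{125 + b}$
$h = - \frac{147889}{104}$ ($h = -1422 - \frac{1}{125 - 21} = -1422 - \frac{1}{104} = - \frac{147889}{104} \approx -1422.0$)
$\left(-614 + w\right) + h = \left(-614 + 1742\right) - \frac{147889}{104} = 1128 - \frac{147889}{104} = - \frac{30577}{104}$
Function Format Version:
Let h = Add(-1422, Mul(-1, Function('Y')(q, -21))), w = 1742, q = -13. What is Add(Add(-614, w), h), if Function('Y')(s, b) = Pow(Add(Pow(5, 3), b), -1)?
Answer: Rational(-30577, 104) ≈ -294.01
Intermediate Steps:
Function('Y')(s, b) = Pow(Add(125, b), -1)
h = Rational(-147889, 104) (h = Add(-1422, Mul(-1, Pow(Add(125, -21), -1))) = Add(-1422, Mul(-1, Pow(104, -1))) = Add(-1422, Mul(-1, Rational(1, 104))) = Add(-1422, Rational(-1, 104)) = Rational(-147889, 104) ≈ -1422.0)
Add(Add(-614, w), h) = Add(Add(-614, 1742), Rational(-147889, 104)) = Add(1128, Rational(-147889, 104)) = Rational(-30577, 104)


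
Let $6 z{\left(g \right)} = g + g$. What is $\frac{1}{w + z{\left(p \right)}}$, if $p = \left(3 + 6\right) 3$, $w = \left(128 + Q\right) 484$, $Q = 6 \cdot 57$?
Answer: $\frac{1}{227489} \approx 4.3958 \cdot 10^{-6}$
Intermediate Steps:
$Q = 342$
$w = 227480$ ($w = \left(128 + 342\right) 484 = 470 \cdot 484 = 227480$)
$p = 27$ ($p = 9 \cdot 3 = 27$)
$z{\left(g \right)} = \frac{g}{3}$ ($z{\left(g \right)} = \frac{g + g}{6} = \frac{2 g}{6} = \frac{g}{3}$)
$\frac{1}{w + z{\left(p \right)}} = \frac{1}{227480 + \frac{1}{3} \cdot 27} = \frac{1}{227480 + 9} = \frac{1}{227489}$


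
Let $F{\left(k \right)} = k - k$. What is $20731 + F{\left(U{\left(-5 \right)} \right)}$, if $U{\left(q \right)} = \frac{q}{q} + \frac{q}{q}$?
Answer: $20731$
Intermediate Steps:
$U{\left(q \right)} = 2$ ($U{\left(q \right)} = 1 + 1 = 2$)
$F{\left(k \right)} = 0$
$20731 + F{\left(U{\left(-5 \right)} \right)} = 20731 + 0 = 20731$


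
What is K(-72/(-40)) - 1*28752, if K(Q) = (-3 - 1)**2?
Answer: -28736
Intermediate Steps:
K(Q) = 16 (K(Q) = (-4)**2 = 16)
K(-72/(-40)) - 1*28752 = 16 - 1*28752 = 16 - 28752 = -28736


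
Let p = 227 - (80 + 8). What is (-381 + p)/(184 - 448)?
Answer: 11/12 ≈ 0.91667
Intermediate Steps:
p = 139 (p = 227 - 1*88 = 227 - 88 = 139)
(-381 + p)/(184 - 448) = (-381 + 139)/(184 - 448) = -242/(-264) = -242*(-1/264) = 11/12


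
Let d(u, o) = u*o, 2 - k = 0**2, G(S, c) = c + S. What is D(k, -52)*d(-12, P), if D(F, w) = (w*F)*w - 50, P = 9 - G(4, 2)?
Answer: -192888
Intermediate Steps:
G(S, c) = S + c
k = 2 (k = 2 - 1*0**2 = 2 - 1*0 = 2 + 0 = 2)
P = 3 (P = 9 - (4 + 2) = 9 - 1*6 = 9 - 6 = 3)
D(F, w) = -50 + F*w**2 (D(F, w) = (F*w)*w - 50 = F*w**2 - 50 = -50 + F*w**2)
d(u, o) = o*u
D(k, -52)*d(-12, P) = (-50 + 2*(-52)**2)*(3*(-12)) = (-50 + 2*2704)*(-36) = (-50 + 5408)*(-36) = 5358*(-36) = -192888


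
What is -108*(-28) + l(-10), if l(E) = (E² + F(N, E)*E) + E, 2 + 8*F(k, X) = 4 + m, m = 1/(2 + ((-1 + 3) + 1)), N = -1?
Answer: 12445/4 ≈ 3111.3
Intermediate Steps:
m = ⅕ (m = 1/(2 + (2 + 1)) = 1/(2 + 3) = 1/5 = ⅕ ≈ 0.20000)
F(k, X) = 11/40 (F(k, X) = -¼ + (4 + ⅕)/8 = -¼ + (⅛)*(21/5) = -¼ + 21/40 = 11/40)
l(E) = E² + 51*E/40 (l(E) = (E² + 11*E/40) + E = E² + 51*E/40)
-108*(-28) + l(-10) = -108*(-28) + (1/40)*(-10)*(51 + 40*(-10)) = 3024 + (1/40)*(-10)*(51 - 400) = 3024 + (1/40)*(-10)*(-349) = 3024 + 349/4 = 12445/4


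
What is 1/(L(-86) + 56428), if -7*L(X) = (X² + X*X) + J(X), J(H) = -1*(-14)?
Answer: 7/380190 ≈ 1.8412e-5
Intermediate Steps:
J(H) = 14
L(X) = -2 - 2*X²/7 (L(X) = -((X² + X*X) + 14)/7 = -((X² + X²) + 14)/7 = -(2*X² + 14)/7 = -(14 + 2*X²)/7 = -2 - 2*X²/7)
1/(L(-86) + 56428) = 1/((-2 - 2/7*(-86)²) + 56428) = 1/((-2 - 2/7*7396) + 56428) = 1/((-2 - 14792/7) + 56428) = 1/(-14806/7 + 56428) = 1/(380190/7) = 7/380190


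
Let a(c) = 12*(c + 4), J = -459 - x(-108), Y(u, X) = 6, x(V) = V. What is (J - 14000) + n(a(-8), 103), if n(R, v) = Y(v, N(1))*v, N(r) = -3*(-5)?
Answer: -13733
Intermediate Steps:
N(r) = 15
J = -351 (J = -459 - 1*(-108) = -459 + 108 = -351)
a(c) = 48 + 12*c (a(c) = 12*(4 + c) = 48 + 12*c)
n(R, v) = 6*v
(J - 14000) + n(a(-8), 103) = (-351 - 14000) + 6*103 = -14351 + 618 = -13733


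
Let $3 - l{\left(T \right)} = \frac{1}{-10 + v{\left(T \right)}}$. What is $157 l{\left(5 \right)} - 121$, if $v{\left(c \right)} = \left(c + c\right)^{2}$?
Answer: $\frac{31343}{90} \approx 348.26$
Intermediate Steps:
$v{\left(c \right)} = 4 c^{2}$ ($v{\left(c \right)} = \left(2 c\right)^{2} = 4 c^{2}$)
$l{\left(T \right)} = 3 - \frac{1}{-10 + 4 T^{2}}$
$157 l{\left(5 \right)} - 121 = 157 \frac{-31 + 12 \cdot 5^{2}}{2 \left(-5 + 2 \cdot 5^{2}\right)} - 121 = 157 \frac{-31 + 12 \cdot 25}{2 \left(-5 + 2 \cdot 25\right)} - 121 = 157 \frac{-31 + 300}{2 \left(-5 + 50\right)} - 121 = 157 \cdot \frac{1}{2} \cdot \frac{1}{45} \cdot 269 - 121 = 157 \cdot \frac{269}{90} - 121 = \frac{42233}{90} - 121 = \frac{31343}{90}$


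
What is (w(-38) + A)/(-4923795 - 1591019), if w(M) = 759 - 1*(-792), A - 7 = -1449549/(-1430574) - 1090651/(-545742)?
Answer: -50779992538279/211928070975744213 ≈ -0.00023961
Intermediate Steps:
A = 651367245449/65060359659 (A = 7 + (-1449549/(-1430574) - 1090651/(-545742)) = 7 + (-1449549*(-1/1430574) - 1090651*(-1/545742)) = 7 + (483183/476858 + 1090651/545742) = 7 + 195944727836/65060359659 = 651367245449/65060359659 ≈ 10.012)
w(M) = 1551 (w(M) = 759 + 792 = 1551)
(w(-38) + A)/(-4923795 - 1591019) = (1551 + 651367245449/65060359659)/(-4923795 - 1591019) = (101559985076558/65060359659)/(-6514814) = (101559985076558/65060359659)*(-1/6514814) = -50779992538279/211928070975744213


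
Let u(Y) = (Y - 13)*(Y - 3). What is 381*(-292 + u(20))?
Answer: -65913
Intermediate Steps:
u(Y) = (-13 + Y)*(-3 + Y)
381*(-292 + u(20)) = 381*(-292 + (39 + 20² - 16*20)) = 381*(-292 + (39 + 400 - 320)) = 381*(-292 + 119) = 381*(-173) = -65913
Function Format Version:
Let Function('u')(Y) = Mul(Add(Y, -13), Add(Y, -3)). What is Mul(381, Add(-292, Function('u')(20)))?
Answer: -65913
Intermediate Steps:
Function('u')(Y) = Mul(Add(-13, Y), Add(-3, Y))
Mul(381, Add(-292, Function('u')(20))) = Mul(381, Add(-292, Add(39, Pow(20, 2), Mul(-16, 20)))) = Mul(381, Add(-292, Add(39, 400, -320))) = Mul(381, Add(-292, 119)) = Mul(381, -173) = -65913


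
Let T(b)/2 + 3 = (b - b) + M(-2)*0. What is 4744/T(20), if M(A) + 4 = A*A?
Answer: -2372/3 ≈ -790.67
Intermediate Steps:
M(A) = -4 + A² (M(A) = -4 + A*A = -4 + A²)
T(b) = -6 (T(b) = -6 + 2*((b - b) + (-4 + (-2)²)*0) = -6 + 2*(0 + (-4 + 4)*0) = -6 + 2*(0 + 0*0) = -6 + 2*(0 + 0) = -6 + 2*0 = -6 + 0 = -6)
4744/T(20) = 4744/(-6) = 4744*(-⅙) = -2372/3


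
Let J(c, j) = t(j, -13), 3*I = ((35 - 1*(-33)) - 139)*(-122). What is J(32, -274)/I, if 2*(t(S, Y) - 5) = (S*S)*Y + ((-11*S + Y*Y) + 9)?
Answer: -1459179/8662 ≈ -168.46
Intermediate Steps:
t(S, Y) = 19/2 + Y**2/2 - 11*S/2 + Y*S**2/2 (t(S, Y) = 5 + ((S*S)*Y + ((-11*S + Y*Y) + 9))/2 = 5 + (S**2*Y + ((-11*S + Y**2) + 9))/2 = 5 + (Y*S**2 + ((Y**2 - 11*S) + 9))/2 = 5 + (Y*S**2 + (9 + Y**2 - 11*S))/2 = 5 + (9 + Y**2 - 11*S + Y*S**2)/2 = 5 + (9/2 + Y**2/2 - 11*S/2 + Y*S**2/2) = 19/2 + Y**2/2 - 11*S/2 + Y*S**2/2)
I = 8662/3 (I = (((35 - 1*(-33)) - 139)*(-122))/3 = (((35 + 33) - 139)*(-122))/3 = ((68 - 139)*(-122))/3 = (-71*(-122))/3 = (1/3)*8662 = 8662/3 ≈ 2887.3)
J(c, j) = 94 - 13*j**2/2 - 11*j/2 (J(c, j) = 19/2 + (1/2)*(-13)**2 - 11*j/2 + (1/2)*(-13)*j**2 = 19/2 + (1/2)*169 - 11*j/2 - 13*j**2/2 = 19/2 + 169/2 - 11*j/2 - 13*j**2/2 = 94 - 13*j**2/2 - 11*j/2)
J(32, -274)/I = (94 - 13/2*(-274)**2 - 11/2*(-274))/(8662/3) = (94 - 13/2*75076 + 1507)*(3/8662) = (94 - 487994 + 1507)*(3/8662) = -486393*3/8662 = -1459179/8662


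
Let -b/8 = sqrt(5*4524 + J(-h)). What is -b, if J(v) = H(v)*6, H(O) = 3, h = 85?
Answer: 56*sqrt(462) ≈ 1203.7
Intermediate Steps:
J(v) = 18 (J(v) = 3*6 = 18)
b = -56*sqrt(462) (b = -8*sqrt(5*4524 + 18) = -8*sqrt(22620 + 18) = -56*sqrt(462) ≈ -1203.7)
-b = -(-56)*sqrt(462) = 56*sqrt(462)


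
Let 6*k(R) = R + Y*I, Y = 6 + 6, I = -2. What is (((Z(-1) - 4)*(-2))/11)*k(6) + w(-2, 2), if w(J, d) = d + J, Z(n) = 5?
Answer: 6/11 ≈ 0.54545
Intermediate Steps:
w(J, d) = J + d
Y = 12
k(R) = -4 + R/6 (k(R) = (R + 12*(-2))/6 = (R - 24)/6 = (-24 + R)/6 = -4 + R/6)
(((Z(-1) - 4)*(-2))/11)*k(6) + w(-2, 2) = (((5 - 4)*(-2))/11)*(-4 + (1/6)*6) + (-2 + 2) = ((1*(-2))*(1/11))*(-4 + 1) + 0 = -2*1/11*(-3) + 0 = -2/11*(-3) + 0 = 6/11 + 0 = 6/11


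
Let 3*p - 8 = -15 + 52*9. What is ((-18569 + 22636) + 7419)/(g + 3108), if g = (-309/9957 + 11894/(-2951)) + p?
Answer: 168747183501/47859280124 ≈ 3.5259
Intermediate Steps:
p = 461/3 (p = 8/3 + (-15 + 52*9)/3 = 8/3 + (-15 + 468)/3 = 8/3 + (⅓)*453 = 8/3 + 151 = 461/3 ≈ 153.67)
g = 4395863692/29383107 (g = (-309/9957 + 11894/(-2951)) + 461/3 = (-309*1/9957 + 11894*(-1/2951)) + 461/3 = (-103/3319 - 11894/2951) + 461/3 = -39780139/9794369 + 461/3 = 4395863692/29383107 ≈ 149.61)
((-18569 + 22636) + 7419)/(g + 3108) = ((-18569 + 22636) + 7419)/(4395863692/29383107 + 3108) = (4067 + 7419)/(95718560248/29383107) = 11486*(29383107/95718560248) = 168747183501/47859280124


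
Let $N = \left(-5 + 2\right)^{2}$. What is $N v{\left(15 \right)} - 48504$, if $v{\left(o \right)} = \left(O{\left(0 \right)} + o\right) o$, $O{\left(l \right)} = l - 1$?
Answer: $-46614$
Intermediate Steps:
$O{\left(l \right)} = -1 + l$
$v{\left(o \right)} = o \left(-1 + o\right)$ ($v{\left(o \right)} = \left(\left(-1 + 0\right) + o\right) o = \left(-1 + o\right) o = o \left(-1 + o\right)$)
$N = 9$ ($N = \left(-3\right)^{2} = 9$)
$N v{\left(15 \right)} - 48504 = 9 \cdot 15 \left(-1 + 15\right) - 48504 = 9 \cdot 15 \cdot 14 - 48504 = 9 \cdot 210 - 48504 = 1890 - 48504 = -46614$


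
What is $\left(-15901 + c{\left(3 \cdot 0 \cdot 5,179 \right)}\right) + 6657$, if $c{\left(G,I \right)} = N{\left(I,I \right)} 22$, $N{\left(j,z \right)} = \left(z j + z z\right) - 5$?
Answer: $1400450$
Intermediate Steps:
$N{\left(j,z \right)} = -5 + z^{2} + j z$ ($N{\left(j,z \right)} = \left(j z + z^{2}\right) - 5 = \left(z^{2} + j z\right) - 5 = -5 + z^{2} + j z$)
$c{\left(G,I \right)} = -110 + 44 I^{2}$ ($c{\left(G,I \right)} = \left(-5 + I^{2} + I I\right) 22 = \left(-5 + I^{2} + I^{2}\right) 22 = \left(-5 + 2 I^{2}\right) 22 = -110 + 44 I^{2}$)
$\left(-15901 + c{\left(3 \cdot 0 \cdot 5,179 \right)}\right) + 6657 = \left(-15901 - \left(110 - 44 \cdot 179^{2}\right)\right) + 6657 = \left(-15901 + \left(-110 + 44 \cdot 32041\right)\right) + 6657 = \left(-15901 + \left(-110 + 1409804\right)\right) + 6657 = \left(-15901 + 1409694\right) + 6657 = 1393793 + 6657 = 1400450$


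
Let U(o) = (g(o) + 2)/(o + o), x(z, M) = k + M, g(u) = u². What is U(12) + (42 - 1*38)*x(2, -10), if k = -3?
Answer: -551/12 ≈ -45.917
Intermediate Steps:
x(z, M) = -3 + M
U(o) = (2 + o²)/(2*o) (U(o) = (o² + 2)/(o + o) = (2 + o²)/((2*o)) = (2 + o²)*(1/(2*o)) = (2 + o²)/(2*o))
U(12) + (42 - 1*38)*x(2, -10) = (1/12 + (½)*12) + (42 - 1*38)*(-3 - 10) = (1/12 + 6) + (42 - 38)*(-13) = 73/12 + 4*(-13) = 73/12 - 52 = -551/12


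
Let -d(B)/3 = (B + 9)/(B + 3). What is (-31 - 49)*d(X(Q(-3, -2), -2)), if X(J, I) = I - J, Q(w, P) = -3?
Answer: 600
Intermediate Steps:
d(B) = -3*(9 + B)/(3 + B) (d(B) = -3*(B + 9)/(B + 3) = -3*(9 + B)/(3 + B))
(-31 - 49)*d(X(Q(-3, -2), -2)) = (-31 - 49)*(3*(-9 - (-2 - 1*(-3)))/(3 + (-2 - 1*(-3)))) = -240*(-9 - (-2 + 3))/(3 + (-2 + 3)) = -240*(-9 - 1*1)/(3 + 1) = -240*(-9 - 1)/4 = -240*(-10)/4 = -80*(-15/2) = 600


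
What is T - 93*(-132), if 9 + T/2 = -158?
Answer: 11942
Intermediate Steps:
T = -334 (T = -18 + 2*(-158) = -18 - 316 = -334)
T - 93*(-132) = -334 - 93*(-132) = -334 + 12276 = 11942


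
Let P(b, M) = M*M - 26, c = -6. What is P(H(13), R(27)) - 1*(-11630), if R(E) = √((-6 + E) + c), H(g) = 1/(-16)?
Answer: 11619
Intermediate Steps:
H(g) = -1/16
R(E) = √(-12 + E) (R(E) = √((-6 + E) - 6) = √(-12 + E))
P(b, M) = -26 + M² (P(b, M) = M² - 26 = -26 + M²)
P(H(13), R(27)) - 1*(-11630) = (-26 + (√(-12 + 27))²) - 1*(-11630) = (-26 + (√15)²) + 11630 = (-26 + 15) + 11630 = -11 + 11630 = 11619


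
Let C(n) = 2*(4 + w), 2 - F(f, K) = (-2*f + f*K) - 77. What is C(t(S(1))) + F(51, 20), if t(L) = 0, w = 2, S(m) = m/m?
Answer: -827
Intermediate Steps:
S(m) = 1
F(f, K) = 79 + 2*f - K*f (F(f, K) = 2 - ((-2*f + f*K) - 77) = 2 - ((-2*f + K*f) - 77) = 2 - (-77 - 2*f + K*f) = 2 + (77 + 2*f - K*f) = 79 + 2*f - K*f)
C(n) = 12 (C(n) = 2*(4 + 2) = 2*6 = 12)
C(t(S(1))) + F(51, 20) = 12 + (79 + 2*51 - 1*20*51) = 12 + (79 + 102 - 1020) = 12 - 839 = -827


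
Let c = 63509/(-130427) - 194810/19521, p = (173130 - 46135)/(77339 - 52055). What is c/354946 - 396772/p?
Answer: -824187390994518928266331/10433398371268733190 ≈ -78995.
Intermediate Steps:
p = 126995/25284 ≈ 5.0227
c = -26648243059/2546065467 (c = 63509*(-1/130427) - 194810*1/19521 = -63509/130427 - 194810/19521 = -26648243059/2546065467 ≈ -10.466)
c/354946 - 396772/p = -26648243059/2546065467/354946 - 396772/126995/25284 = -26648243059/2546065467*1/354946 - 396772*25284/126995 = -26648243059/903715753249782 - 10031983248/126995 = -824187390994518928266331/10433398371268733190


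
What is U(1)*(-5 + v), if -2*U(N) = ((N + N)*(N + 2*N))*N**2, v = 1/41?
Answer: 612/41 ≈ 14.927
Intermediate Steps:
v = 1/41 ≈ 0.024390
U(N) = -3*N**4 (U(N) = -(N + N)*(N + 2*N)*N**2/2 = -(2*N)*(3*N)*N**2/2 = -6*N**2*N**2/2 = -3*N**4)
U(1)*(-5 + v) = (-3*1**4)*(-5 + 1/41) = -3*1*(-204/41) = -3*(-204/41) = 612/41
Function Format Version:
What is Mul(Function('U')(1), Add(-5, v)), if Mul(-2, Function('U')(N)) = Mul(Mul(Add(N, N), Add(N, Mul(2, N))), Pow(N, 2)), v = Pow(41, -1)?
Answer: Rational(612, 41) ≈ 14.927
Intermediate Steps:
v = Rational(1, 41) ≈ 0.024390
Function('U')(N) = Mul(-3, Pow(N, 4)) (Function('U')(N) = Mul(Rational(-1, 2), Mul(Mul(Add(N, N), Add(N, Mul(2, N))), Pow(N, 2))) = Mul(Rational(-1, 2), Mul(Mul(Mul(2, N), Mul(3, N)), Pow(N, 2))) = Mul(Rational(-1, 2), Mul(Mul(6, Pow(N, 2)), Pow(N, 2))) = Mul(Rational(-1, 2), Mul(6, Pow(N, 4))) = Mul(-3, Pow(N, 4)))
Mul(Function('U')(1), Add(-5, v)) = Mul(Mul(-3, Pow(1, 4)), Add(-5, Rational(1, 41))) = Mul(Mul(-3, 1), Rational(-204, 41)) = Mul(-3, Rational(-204, 41)) = Rational(612, 41)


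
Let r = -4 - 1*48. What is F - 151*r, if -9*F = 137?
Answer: 70531/9 ≈ 7836.8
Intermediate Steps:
F = -137/9 (F = -⅑*137 = -137/9 ≈ -15.222)
r = -52 (r = -4 - 48 = -52)
F - 151*r = -137/9 - 151*(-52) = -137/9 + 7852 = 70531/9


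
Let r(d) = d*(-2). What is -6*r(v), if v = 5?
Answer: 60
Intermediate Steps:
r(d) = -2*d
-6*r(v) = -(-12)*5 = -6*(-10) = 60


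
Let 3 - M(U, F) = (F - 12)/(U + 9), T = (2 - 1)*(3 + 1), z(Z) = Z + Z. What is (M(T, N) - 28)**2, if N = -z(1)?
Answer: 96721/169 ≈ 572.31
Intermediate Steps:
z(Z) = 2*Z
N = -2 ≈ -2.0000
T = 4 (T = 1*4 = 4)
M(U, F) = 3 - (-12 + F)/(9 + U) (M(U, F) = 3 - (F - 12)/(U + 9) = 3 - (-12 + F)/(9 + U))
(M(T, N) - 28)**2 = ((39 - 1*(-2) + 3*4)/(9 + 4) - 28)**2 = ((39 + 2 + 12)/13 - 28)**2 = ((1/13)*53 - 28)**2 = (53/13 - 28)**2 = (-311/13)**2 = 96721/169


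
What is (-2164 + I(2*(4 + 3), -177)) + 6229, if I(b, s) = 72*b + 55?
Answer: 5128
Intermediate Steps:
I(b, s) = 55 + 72*b
(-2164 + I(2*(4 + 3), -177)) + 6229 = (-2164 + (55 + 72*(2*(4 + 3)))) + 6229 = (-2164 + (55 + 72*(2*7))) + 6229 = (-2164 + (55 + 72*14)) + 6229 = (-2164 + (55 + 1008)) + 6229 = (-2164 + 1063) + 6229 = -1101 + 6229 = 5128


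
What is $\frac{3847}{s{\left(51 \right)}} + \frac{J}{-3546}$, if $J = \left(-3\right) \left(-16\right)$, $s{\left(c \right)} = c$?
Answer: $\frac{757723}{10047} \approx 75.418$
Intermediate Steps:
$J = 48$
$\frac{3847}{s{\left(51 \right)}} + \frac{J}{-3546} = \frac{3847}{51} + \frac{48}{-3546} = 3847 \cdot \frac{1}{51} + 48 \left(- \frac{1}{3546}\right) = \frac{3847}{51} - \frac{8}{591} = \frac{757723}{10047}$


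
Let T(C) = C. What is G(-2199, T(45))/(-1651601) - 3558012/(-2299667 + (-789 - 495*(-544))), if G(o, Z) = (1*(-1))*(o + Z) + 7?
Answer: 209715243067/119810439742 ≈ 1.7504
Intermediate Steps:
G(o, Z) = 7 - Z - o (G(o, Z) = -(Z + o) + 7 = (-Z - o) + 7 = 7 - Z - o)
G(-2199, T(45))/(-1651601) - 3558012/(-2299667 + (-789 - 495*(-544))) = (7 - 1*45 - 1*(-2199))/(-1651601) - 3558012/(-2299667 + (-789 - 495*(-544))) = (7 - 45 + 2199)*(-1/1651601) - 3558012/(-2299667 + (-789 + 269280)) = 2161*(-1/1651601) - 3558012/(-2299667 + 268491) = -2161/1651601 - 3558012/(-2031176) = -2161/1651601 - 3558012*(-1/2031176) = -2161/1651601 + 889503/507794 = 209715243067/119810439742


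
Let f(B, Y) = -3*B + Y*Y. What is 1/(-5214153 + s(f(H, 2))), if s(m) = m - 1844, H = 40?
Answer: -1/5216113 ≈ -1.9171e-7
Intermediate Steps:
f(B, Y) = Y² - 3*B (f(B, Y) = -3*B + Y² = Y² - 3*B)
s(m) = -1844 + m
1/(-5214153 + s(f(H, 2))) = 1/(-5214153 + (-1844 + (2² - 3*40))) = 1/(-5214153 + (-1844 + (4 - 120))) = 1/(-5214153 + (-1844 - 116)) = 1/(-5214153 - 1960) = 1/(-5216113) = -1/5216113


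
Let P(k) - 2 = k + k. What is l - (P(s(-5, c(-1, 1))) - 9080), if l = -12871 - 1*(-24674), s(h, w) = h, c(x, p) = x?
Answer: 20891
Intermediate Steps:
P(k) = 2 + 2*k (P(k) = 2 + (k + k) = 2 + 2*k)
l = 11803 (l = -12871 + 24674 = 11803)
l - (P(s(-5, c(-1, 1))) - 9080) = 11803 - ((2 + 2*(-5)) - 9080) = 11803 - ((2 - 10) - 9080) = 11803 - (-8 - 9080) = 11803 - 1*(-9088) = 11803 + 9088 = 20891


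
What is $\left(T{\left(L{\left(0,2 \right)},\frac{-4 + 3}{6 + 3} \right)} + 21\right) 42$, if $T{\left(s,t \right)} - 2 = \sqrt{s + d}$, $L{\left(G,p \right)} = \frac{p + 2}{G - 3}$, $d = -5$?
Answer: $966 + 14 i \sqrt{57} \approx 966.0 + 105.7 i$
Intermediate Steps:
$L{\left(G,p \right)} = \frac{2 + p}{-3 + G}$
$T{\left(s,t \right)} = 2 + \sqrt{-5 + s}$ ($T{\left(s,t \right)} = 2 + \sqrt{s - 5} = 2 + \sqrt{-5 + s}$)
$\left(T{\left(L{\left(0,2 \right)},\frac{-4 + 3}{6 + 3} \right)} + 21\right) 42 = \left(\left(2 + \sqrt{-5 + \frac{2 + 2}{-3 + 0}}\right) + 21\right) 42 = \left(\left(2 + \sqrt{-5 + \frac{1}{-3} \cdot 4}\right) + 21\right) 42 = \left(\left(2 + \sqrt{-5 - \frac{4}{3}}\right) + 21\right) 42 = \left(\left(2 + \sqrt{- \frac{19}{3}}\right) + 21\right) 42 = \left(\left(2 + \frac{i \sqrt{57}}{3}\right) + 21\right) 42 = \left(23 + \frac{i \sqrt{57}}{3}\right) 42 = 966 + 14 i \sqrt{57}$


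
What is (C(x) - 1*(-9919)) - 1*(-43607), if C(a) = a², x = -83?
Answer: 60415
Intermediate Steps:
(C(x) - 1*(-9919)) - 1*(-43607) = ((-83)² - 1*(-9919)) - 1*(-43607) = (6889 + 9919) + 43607 = 16808 + 43607 = 60415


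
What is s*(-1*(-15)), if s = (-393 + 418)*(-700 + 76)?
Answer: -234000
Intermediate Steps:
s = -15600 (s = 25*(-624) = -15600)
s*(-1*(-15)) = -(-15600)*(-15) = -15600*15 = -234000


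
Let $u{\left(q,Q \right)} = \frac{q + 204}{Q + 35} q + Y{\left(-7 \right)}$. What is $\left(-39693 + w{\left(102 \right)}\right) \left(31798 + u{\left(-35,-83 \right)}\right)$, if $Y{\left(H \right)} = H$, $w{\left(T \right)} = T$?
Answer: $- \frac{20216259951}{16} \approx -1.2635 \cdot 10^{9}$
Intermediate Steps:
$u{\left(q,Q \right)} = -7 + \frac{q \left(204 + q\right)}{35 + Q}$ ($u{\left(q,Q \right)} = \frac{q + 204}{Q + 35} q - 7 = \frac{204 + q}{35 + Q} q - 7 = \frac{q \left(204 + q\right)}{35 + Q} - 7 = -7 + \frac{q \left(204 + q\right)}{35 + Q}$)
$\left(-39693 + w{\left(102 \right)}\right) \left(31798 + u{\left(-35,-83 \right)}\right) = \left(-39693 + 102\right) \left(31798 + \frac{-245 + \left(-35\right)^{2} - -581 + 204 \left(-35\right)}{35 - 83}\right) = - 39591 \left(31798 + \frac{-245 + 1225 + 581 - 7140}{-48}\right) = - 39591 \left(31798 - - \frac{5579}{48}\right) = - 39591 \left(31798 + \frac{5579}{48}\right) = \left(-39591\right) \frac{1531883}{48} = - \frac{20216259951}{16}$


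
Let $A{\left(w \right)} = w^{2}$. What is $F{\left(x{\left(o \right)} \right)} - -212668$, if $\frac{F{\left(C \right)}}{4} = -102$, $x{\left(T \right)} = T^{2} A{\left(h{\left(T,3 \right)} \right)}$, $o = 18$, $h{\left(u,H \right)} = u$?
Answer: $212260$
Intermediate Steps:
$x{\left(T \right)} = T^{4}$ ($x{\left(T \right)} = T^{2} T^{2} = T^{4}$)
$F{\left(C \right)} = -408$ ($F{\left(C \right)} = 4 \left(-102\right) = -408$)
$F{\left(x{\left(o \right)} \right)} - -212668 = -408 - -212668 = -408 + 212668 = 212260$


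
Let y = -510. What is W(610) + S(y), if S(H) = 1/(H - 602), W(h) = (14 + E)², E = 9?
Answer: 588247/1112 ≈ 529.00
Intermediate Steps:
W(h) = 529 (W(h) = (14 + 9)² = 23² = 529)
S(H) = 1/(-602 + H)
W(610) + S(y) = 529 + 1/(-602 - 510) = 529 + 1/(-1112) = 529 - 1/1112 = 588247/1112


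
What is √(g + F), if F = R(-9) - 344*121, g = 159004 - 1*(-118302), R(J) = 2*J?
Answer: 4*√14729 ≈ 485.45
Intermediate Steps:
g = 277306 (g = 159004 + 118302 = 277306)
F = -41642 (F = 2*(-9) - 344*121 = -18 - 41624 = -41642)
√(g + F) = √(277306 - 41642) = √235664 = 4*√14729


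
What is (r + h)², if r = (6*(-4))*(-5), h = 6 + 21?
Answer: 21609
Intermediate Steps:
h = 27
r = 120 (r = -24*(-5) = 120)
(r + h)² = (120 + 27)² = 147² = 21609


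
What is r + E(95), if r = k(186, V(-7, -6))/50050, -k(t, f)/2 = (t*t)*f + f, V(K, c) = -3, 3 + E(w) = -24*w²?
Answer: -5420386284/25025 ≈ -2.1660e+5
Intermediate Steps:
E(w) = -3 - 24*w²
k(t, f) = -2*f - 2*f*t² (k(t, f) = -2*((t*t)*f + f) = -2*(t²*f + f) = -2*(f*t² + f) = -2*(f + f*t²) = -2*f - 2*f*t²)
r = 103791/25025 (r = -2*(-3)*(1 + 186²)/50050 = -2*(-3)*(1 + 34596)*(1/50050) = -2*(-3)*34597*(1/50050) = 207582*(1/50050) = 103791/25025 ≈ 4.1475)
r + E(95) = 103791/25025 + (-3 - 24*95²) = 103791/25025 + (-3 - 24*9025) = 103791/25025 + (-3 - 216600) = 103791/25025 - 216603 = -5420386284/25025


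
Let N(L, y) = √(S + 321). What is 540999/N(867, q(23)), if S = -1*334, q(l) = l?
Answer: -540999*I*√13/13 ≈ -1.5005e+5*I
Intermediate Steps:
S = -334
N(L, y) = I*√13 (N(L, y) = √(-334 + 321) = √(-13) = I*√13)
540999/N(867, q(23)) = 540999/((I*√13)) = 540999*(-I*√13/13) = -540999*I*√13/13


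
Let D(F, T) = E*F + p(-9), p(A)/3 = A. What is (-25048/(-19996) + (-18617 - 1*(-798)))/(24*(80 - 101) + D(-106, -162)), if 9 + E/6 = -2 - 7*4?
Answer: -3071411/4184163 ≈ -0.73406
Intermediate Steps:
p(A) = 3*A
E = -234 (E = -54 + 6*(-2 - 7*4) = -54 + 6*(-2 - 28) = -54 + 6*(-30) = -54 - 180 = -234)
D(F, T) = -27 - 234*F (D(F, T) = -234*F + 3*(-9) = -234*F - 27 = -27 - 234*F)
(-25048/(-19996) + (-18617 - 1*(-798)))/(24*(80 - 101) + D(-106, -162)) = (-25048/(-19996) + (-18617 - 1*(-798)))/(24*(80 - 101) + (-27 - 234*(-106))) = (-25048*(-1/19996) + (-18617 + 798))/(24*(-21) + (-27 + 24804)) = (6262/4999 - 17819)/(-504 + 24777) = -89070919/4999/24273 = -89070919/4999*1/24273 = -3071411/4184163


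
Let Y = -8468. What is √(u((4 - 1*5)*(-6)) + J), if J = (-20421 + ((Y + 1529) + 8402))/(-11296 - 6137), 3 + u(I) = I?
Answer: √138024809/5811 ≈ 2.0218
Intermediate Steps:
u(I) = -3 + I
J = 18958/17433 (J = (-20421 + ((-8468 + 1529) + 8402))/(-11296 - 6137) = (-20421 + (-6939 + 8402))/(-17433) = (-20421 + 1463)*(-1/17433) = -18958*(-1/17433) = 18958/17433 ≈ 1.0875)
√(u((4 - 1*5)*(-6)) + J) = √((-3 + (4 - 1*5)*(-6)) + 18958/17433) = √((-3 + (4 - 5)*(-6)) + 18958/17433) = √((-3 - 1*(-6)) + 18958/17433) = √((-3 + 6) + 18958/17433) = √(3 + 18958/17433) = √(71257/17433) = √138024809/5811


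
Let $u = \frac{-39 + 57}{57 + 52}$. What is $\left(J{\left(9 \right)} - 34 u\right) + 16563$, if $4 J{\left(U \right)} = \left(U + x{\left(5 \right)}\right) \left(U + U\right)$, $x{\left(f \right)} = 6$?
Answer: $\frac{3624225}{218} \approx 16625.0$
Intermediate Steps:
$u = \frac{18}{109} \approx 0.16514$
$J{\left(U \right)} = \frac{U \left(6 + U\right)}{2}$ ($J{\left(U \right)} = \frac{\left(U + 6\right) \left(U + U\right)}{4} = \frac{\left(6 + U\right) 2 U}{4} = \frac{2 U \left(6 + U\right)}{4} = \frac{U \left(6 + U\right)}{2}$)
$\left(J{\left(9 \right)} - 34 u\right) + 16563 = \left(\frac{1}{2} \cdot 9 \left(6 + 9\right) - \frac{612}{109}\right) + 16563 = \left(\frac{1}{2} \cdot 9 \cdot 15 - \frac{612}{109}\right) + 16563 = \left(\frac{135}{2} - \frac{612}{109}\right) + 16563 = \frac{13491}{218} + 16563 = \frac{3624225}{218}$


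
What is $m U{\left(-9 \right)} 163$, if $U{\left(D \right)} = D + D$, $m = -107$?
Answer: $313938$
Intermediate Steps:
$U{\left(D \right)} = 2 D$
$m U{\left(-9 \right)} 163 = - 107 \cdot 2 \left(-9\right) 163 = \left(-107\right) \left(-18\right) 163 = 1926 \cdot 163 = 313938$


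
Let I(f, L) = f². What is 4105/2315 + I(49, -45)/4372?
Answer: 4701075/2024236 ≈ 2.3224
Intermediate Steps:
4105/2315 + I(49, -45)/4372 = 4105/2315 + 49²/4372 = 4105*(1/2315) + 2401*(1/4372) = 821/463 + 2401/4372 = 4701075/2024236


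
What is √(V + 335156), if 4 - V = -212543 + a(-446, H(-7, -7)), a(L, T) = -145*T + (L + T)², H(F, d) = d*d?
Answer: √397199 ≈ 630.24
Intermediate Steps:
H(F, d) = d²
a(L, T) = (L + T)² - 145*T
V = 62043 (V = 4 - (-212543 + ((-446 + (-7)²)² - 145*(-7)²)) = 4 - (-212543 + ((-446 + 49)² - 145*49)) = 4 - (-212543 + ((-397)² - 7105)) = 4 - (-212543 + (157609 - 7105)) = 4 - (-212543 + 150504) = 4 - 1*(-62039) = 4 + 62039 = 62043)
√(V + 335156) = √(62043 + 335156) = √397199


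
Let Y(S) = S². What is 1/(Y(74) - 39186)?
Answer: -1/33710 ≈ -2.9665e-5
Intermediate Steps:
1/(Y(74) - 39186) = 1/(74² - 39186) = 1/(5476 - 39186) = 1/(-33710) = -1/33710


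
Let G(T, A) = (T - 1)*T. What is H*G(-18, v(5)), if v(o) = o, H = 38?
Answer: 12996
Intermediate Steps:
G(T, A) = T*(-1 + T) (G(T, A) = (-1 + T)*T = T*(-1 + T))
H*G(-18, v(5)) = 38*(-18*(-1 - 18)) = 38*(-18*(-19)) = 38*342 = 12996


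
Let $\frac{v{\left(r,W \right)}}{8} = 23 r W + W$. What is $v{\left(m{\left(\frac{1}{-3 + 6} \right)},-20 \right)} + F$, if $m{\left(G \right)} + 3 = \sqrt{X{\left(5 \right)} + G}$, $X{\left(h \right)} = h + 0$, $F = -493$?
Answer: $10387 - \frac{14720 \sqrt{3}}{3} \approx 1888.4$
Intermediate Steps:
$X{\left(h \right)} = h$
$m{\left(G \right)} = -3 + \sqrt{5 + G}$
$v{\left(r,W \right)} = 8 W + 184 W r$ ($v{\left(r,W \right)} = 8 \left(23 r W + W\right) = 8 \left(23 W r + W\right) = 8 \left(W + 23 W r\right) = 8 W + 184 W r$)
$v{\left(m{\left(\frac{1}{-3 + 6} \right)},-20 \right)} + F = 8 \left(-20\right) \left(1 + 23 \left(-3 + \sqrt{5 + \frac{1}{-3 + 6}}\right)\right) - 493 = 8 \left(-20\right) \left(1 + 23 \left(-3 + \sqrt{5 + \frac{1}{3}}\right)\right) - 493 = 8 \left(-20\right) \left(1 + 23 \left(-3 + \sqrt{\frac{16}{3}}\right)\right) - 493 = 8 \left(-20\right) \left(1 + 23 \left(-3 + \frac{4 \sqrt{3}}{3}\right)\right) - 493 = 8 \left(-20\right) \left(1 - \left(69 - \frac{92 \sqrt{3}}{3}\right)\right) - 493 = 8 \left(-20\right) \left(-68 + \frac{92 \sqrt{3}}{3}\right) - 493 = \left(10880 - \frac{14720 \sqrt{3}}{3}\right) - 493 = 10387 - \frac{14720 \sqrt{3}}{3}$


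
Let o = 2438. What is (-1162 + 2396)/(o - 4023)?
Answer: -1234/1585 ≈ -0.77855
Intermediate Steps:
(-1162 + 2396)/(o - 4023) = (-1162 + 2396)/(2438 - 4023) = 1234/(-1585) = 1234*(-1/1585) = -1234/1585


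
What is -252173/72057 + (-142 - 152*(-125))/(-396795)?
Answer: -4829516021/1361517015 ≈ -3.5472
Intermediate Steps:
-252173/72057 + (-142 - 152*(-125))/(-396795) = -252173*1/72057 + (-142 + 19000)*(-1/396795) = -252173/72057 + 18858*(-1/396795) = -252173/72057 - 898/18895 = -4829516021/1361517015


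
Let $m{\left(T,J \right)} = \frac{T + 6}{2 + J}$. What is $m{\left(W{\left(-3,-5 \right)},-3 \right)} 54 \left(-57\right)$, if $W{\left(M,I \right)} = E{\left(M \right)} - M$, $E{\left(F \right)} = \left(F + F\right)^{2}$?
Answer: $138510$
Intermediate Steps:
$E{\left(F \right)} = 4 F^{2}$ ($E{\left(F \right)} = \left(2 F\right)^{2} = 4 F^{2}$)
$W{\left(M,I \right)} = - M + 4 M^{2}$ ($W{\left(M,I \right)} = 4 M^{2} - M = - M + 4 M^{2}$)
$m{\left(T,J \right)} = \frac{6 + T}{2 + J}$
$m{\left(W{\left(-3,-5 \right)},-3 \right)} 54 \left(-57\right) = \frac{6 - 3 \left(-1 + 4 \left(-3\right)\right)}{2 - 3} \cdot 54 \left(-57\right) = \frac{6 - 3 \left(-1 - 12\right)}{-1} \cdot 54 \left(-57\right) = - (6 - -39) 54 \left(-57\right) = - (6 + 39) 54 \left(-57\right) = \left(-1\right) 45 \cdot 54 \left(-57\right) = \left(-45\right) 54 \left(-57\right) = \left(-2430\right) \left(-57\right) = 138510$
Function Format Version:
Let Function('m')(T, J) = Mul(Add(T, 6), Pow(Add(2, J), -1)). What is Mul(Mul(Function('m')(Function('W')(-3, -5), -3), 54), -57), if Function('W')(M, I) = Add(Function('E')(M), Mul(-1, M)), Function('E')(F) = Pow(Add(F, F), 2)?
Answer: 138510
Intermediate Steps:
Function('E')(F) = Mul(4, Pow(F, 2)) (Function('E')(F) = Pow(Mul(2, F), 2) = Mul(4, Pow(F, 2)))
Function('W')(M, I) = Add(Mul(-1, M), Mul(4, Pow(M, 2))) (Function('W')(M, I) = Add(Mul(4, Pow(M, 2)), Mul(-1, M)) = Add(Mul(-1, M), Mul(4, Pow(M, 2))))
Function('m')(T, J) = Mul(Pow(Add(2, J), -1), Add(6, T)) (Function('m')(T, J) = Mul(Add(6, T), Pow(Add(2, J), -1)) = Mul(Pow(Add(2, J), -1), Add(6, T)))
Mul(Mul(Function('m')(Function('W')(-3, -5), -3), 54), -57) = Mul(Mul(Mul(Pow(Add(2, -3), -1), Add(6, Mul(-3, Add(-1, Mul(4, -3))))), 54), -57) = Mul(Mul(Mul(Pow(-1, -1), Add(6, Mul(-3, Add(-1, -12)))), 54), -57) = Mul(Mul(Mul(-1, Add(6, Mul(-3, -13))), 54), -57) = Mul(Mul(Mul(-1, Add(6, 39)), 54), -57) = Mul(Mul(Mul(-1, 45), 54), -57) = Mul(Mul(-45, 54), -57) = Mul(-2430, -57) = 138510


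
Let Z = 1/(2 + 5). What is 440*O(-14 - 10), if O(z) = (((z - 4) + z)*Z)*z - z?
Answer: 623040/7 ≈ 89006.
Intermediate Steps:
Z = 1/7 ≈ 0.14286
O(z) = -z + z*(-4/7 + 2*z/7) (O(z) = (((z - 4) + z)*(1/7))*z - z = (((-4 + z) + z)*(1/7))*z - z = ((-4 + 2*z)*(1/7))*z - z = (-4/7 + 2*z/7)*z - z = z*(-4/7 + 2*z/7) - z = -z + z*(-4/7 + 2*z/7))
440*O(-14 - 10) = 440*((-14 - 10)*(-11 + 2*(-14 - 10))/7) = 440*((1/7)*(-24)*(-11 + 2*(-24))) = 440*((1/7)*(-24)*(-11 - 48)) = 440*((1/7)*(-24)*(-59)) = 440*(1416/7) = 623040/7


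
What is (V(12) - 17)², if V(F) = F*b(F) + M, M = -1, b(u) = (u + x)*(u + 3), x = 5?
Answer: 9253764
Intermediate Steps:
b(u) = (3 + u)*(5 + u) (b(u) = (u + 5)*(u + 3) = (5 + u)*(3 + u) = (3 + u)*(5 + u))
V(F) = -1 + F*(15 + F² + 8*F) (V(F) = F*(15 + F² + 8*F) - 1 = -1 + F*(15 + F² + 8*F))
(V(12) - 17)² = ((-1 + 12*(15 + 12² + 8*12)) - 17)² = ((-1 + 12*(15 + 144 + 96)) - 17)² = ((-1 + 12*255) - 17)² = ((-1 + 3060) - 17)² = (3059 - 17)² = 3042² = 9253764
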